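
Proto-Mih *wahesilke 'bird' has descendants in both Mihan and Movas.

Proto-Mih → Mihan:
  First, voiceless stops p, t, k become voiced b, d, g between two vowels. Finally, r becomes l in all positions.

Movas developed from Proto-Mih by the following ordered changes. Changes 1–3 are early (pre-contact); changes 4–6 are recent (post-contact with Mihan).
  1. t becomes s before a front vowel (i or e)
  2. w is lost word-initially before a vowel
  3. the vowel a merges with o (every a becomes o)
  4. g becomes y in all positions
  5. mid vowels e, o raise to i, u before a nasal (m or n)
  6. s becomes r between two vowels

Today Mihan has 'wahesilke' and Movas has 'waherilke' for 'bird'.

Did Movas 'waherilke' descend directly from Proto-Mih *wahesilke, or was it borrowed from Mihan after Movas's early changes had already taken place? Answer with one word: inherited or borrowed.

If inherited, *wahesilke would pass through all of Movas's changes:
Movas: start from *wahesilke.
  rule 1: no change — wahesilke
  rule 2 (glide loss): wahesilke → ahesilke
  rule 3 (vowel merger): ahesilke → ohesilke
  rule 4: no change — ohesilke
  rule 5: no change — ohesilke
  rule 6 (rhotacism): ohesilke → oherilke
  ⇒ Movas oherilke
If borrowed from Mihan 'wahesilke' after the early changes, it would undergo only the recent ones:
  rule 4 (unconditioned shift): no change (wahesilke)
  rule 5 (pre-nasal raising): no change (wahesilke)
  rule 6 (rhotacism): wahesilke → waherilke
  ⇒ as a loan: waherilke
Movas 'waherilke' matches the loan outcome 'waherilke', not the inherited 'oherilke' — it skipped the early Movas changes, so it was borrowed from Mihan.

borrowed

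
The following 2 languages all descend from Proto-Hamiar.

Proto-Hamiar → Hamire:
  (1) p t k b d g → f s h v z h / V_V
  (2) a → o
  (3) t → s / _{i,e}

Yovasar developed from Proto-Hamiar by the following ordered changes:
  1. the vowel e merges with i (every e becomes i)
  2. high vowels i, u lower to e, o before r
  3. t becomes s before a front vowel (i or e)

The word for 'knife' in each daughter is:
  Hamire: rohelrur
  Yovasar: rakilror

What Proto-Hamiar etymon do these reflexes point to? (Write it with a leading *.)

Position 2: Hamire has o, Yovasar has a. Yovasar preserves a here (none of its changes turn any other segment into a), so the proto-segment is *a.
Position 7: Hamire has u, Yovasar has o. Hamire preserves u here (none of its changes turn any other segment into u), so the proto-segment is *u.
Verify the candidate proto-form against each daughter:
Hamire: *rakelrur
  rakelrur → rahelrur   [intervocalic lenition]
  rahelrur → rohelrur   [vowel merger]
  rohelrur (rule 3 does not apply)
  giving Hamire rohelrur.
Yovasar: start from *rakelrur.
  rule 1 (vowel merger): rakelrur → rakilrur
  rule 2 (pre-rhotic lowering): rakilrur → rakilror
  rule 3: no change — rakilror
  ⇒ Yovasar rakilror
No other proto-form is consistent with every reflex, so the reconstruction is *rakelrur.

*rakelrur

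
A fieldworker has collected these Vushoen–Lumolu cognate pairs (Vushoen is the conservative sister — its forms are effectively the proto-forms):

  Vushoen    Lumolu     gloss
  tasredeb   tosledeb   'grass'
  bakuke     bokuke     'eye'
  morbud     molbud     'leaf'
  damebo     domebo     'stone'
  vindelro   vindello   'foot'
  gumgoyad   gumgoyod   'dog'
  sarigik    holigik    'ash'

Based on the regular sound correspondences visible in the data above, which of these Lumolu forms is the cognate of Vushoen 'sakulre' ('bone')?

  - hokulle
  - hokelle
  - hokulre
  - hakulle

hokulle

sarigik ~ holigik — Vushoen s corresponds to Lumolu h word-initially before a back vowel.
tasredeb ~ tosledeb, bakuke ~ bokuke — Vushoen a corresponds to Lumolu o after a consonant, before a consonant other than r, m, n, p, b, f, v.
tasredeb ~ tosledeb — Vushoen r corresponds to Lumolu l after a consonant, before a front vowel.
Applying these to Vushoen 'sakulre':
  sakulre → hakulre   (s→h word-initially before a back vowel)
  hakulre → hokulre   (a→o after a consonant, before a consonant other than r, m, n, p, b, f, v)
  hokulre → hokulle   (r→l after a consonant, before a front vowel)
So the Lumolu cognate is 'hokulle'.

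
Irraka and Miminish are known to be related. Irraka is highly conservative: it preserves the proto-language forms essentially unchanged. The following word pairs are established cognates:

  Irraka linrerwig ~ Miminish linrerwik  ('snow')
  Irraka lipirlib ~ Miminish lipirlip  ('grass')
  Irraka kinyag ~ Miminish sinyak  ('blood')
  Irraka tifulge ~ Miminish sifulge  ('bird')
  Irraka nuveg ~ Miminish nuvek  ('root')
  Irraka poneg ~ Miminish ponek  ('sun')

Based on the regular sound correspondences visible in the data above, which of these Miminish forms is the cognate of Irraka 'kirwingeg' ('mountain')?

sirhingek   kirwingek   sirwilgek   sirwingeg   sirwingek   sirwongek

sirwingek

kinyag ~ sinyak — Irraka k corresponds to Miminish s word-initially before a front vowel.
linrerwig ~ linrerwik, kinyag ~ sinyak — Irraka g corresponds to Miminish k word-finally.
Applying these to Irraka 'kirwingeg':
  kirwingeg → sirwingeg   (k→s word-initially before a front vowel)
  sirwingeg → sirwingek   (g→k word-finally)
So the Miminish cognate is 'sirwingek'.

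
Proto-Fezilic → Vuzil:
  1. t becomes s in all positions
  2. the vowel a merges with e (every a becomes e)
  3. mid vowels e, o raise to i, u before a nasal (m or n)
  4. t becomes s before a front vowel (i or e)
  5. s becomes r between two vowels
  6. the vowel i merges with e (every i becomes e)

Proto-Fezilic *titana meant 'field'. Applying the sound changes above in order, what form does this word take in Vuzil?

serene

Vuzil: start from *titana.
  rule 1 (unconditioned shift): titana → sisana
  rule 2 (vowel merger): sisana → sisene
  rule 3 (pre-nasal raising): sisene → sisine
  rule 4: no change — sisine
  rule 5 (rhotacism): sisine → sirine
  rule 6 (vowel merger): sirine → serene
  ⇒ Vuzil serene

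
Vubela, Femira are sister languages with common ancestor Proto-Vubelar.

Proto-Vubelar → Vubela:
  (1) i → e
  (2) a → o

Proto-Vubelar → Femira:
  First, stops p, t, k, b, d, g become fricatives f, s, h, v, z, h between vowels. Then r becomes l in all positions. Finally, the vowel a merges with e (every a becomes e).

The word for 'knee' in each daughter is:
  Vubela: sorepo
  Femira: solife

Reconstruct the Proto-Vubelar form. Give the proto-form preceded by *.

*soripa

Position 6: Vubela has o, Femira has e. Taking the neighbouring segments as reconstructed: Vubela o could go back to *a or *o; Femira e could go back to *a or *e — the one source consistent with every daughter is *a.
Position 5: Vubela has p, Femira has f. Vubela preserves p here (none of its changes turn any other segment into p), so the proto-segment is *p.
Position 3: Vubela has r, Femira has l. Vubela preserves r here (none of its changes turn any other segment into r), so the proto-segment is *r.
This points to *soripa. Verify forward in each daughter:
Vubela: *soripa
  soripa → sorepa   [vowel merger]
  sorepa → sorepo   [vowel merger]
  giving Vubela sorepo.
Femira: *soripa > sorifa > solifa > solife  (by intervocalic lenition, unconditioned shift, vowel merger)
*soripa is the unique common source.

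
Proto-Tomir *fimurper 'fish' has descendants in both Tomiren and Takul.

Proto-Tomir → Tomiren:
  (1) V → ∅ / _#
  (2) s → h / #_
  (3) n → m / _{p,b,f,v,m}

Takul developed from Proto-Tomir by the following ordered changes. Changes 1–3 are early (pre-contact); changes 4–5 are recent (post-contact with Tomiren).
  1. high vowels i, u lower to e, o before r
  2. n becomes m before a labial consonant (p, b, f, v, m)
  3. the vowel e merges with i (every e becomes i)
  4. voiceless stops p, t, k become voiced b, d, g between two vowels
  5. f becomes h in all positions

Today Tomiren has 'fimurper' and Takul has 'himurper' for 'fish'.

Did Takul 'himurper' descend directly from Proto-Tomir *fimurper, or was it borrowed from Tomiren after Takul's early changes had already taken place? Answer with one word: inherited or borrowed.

If inherited, *fimurper would pass through all of Takul's changes:
Takul: *fimurper > fimorper > fimorpir > himorpir  (by pre-rhotic lowering, vowel merger, unconditioned shift)
If borrowed from Tomiren 'fimurper' after the early changes, it would undergo only the recent ones:
  rule 4 (intervocalic voicing): no change (fimurper)
  rule 5 (unconditioned shift): fimurper → himurper
  ⇒ as a loan: himurper
Takul 'himurper' matches the loan outcome 'himurper', not the inherited 'himorpir' — it skipped the early Takul changes, so it was borrowed from Tomiren.

borrowed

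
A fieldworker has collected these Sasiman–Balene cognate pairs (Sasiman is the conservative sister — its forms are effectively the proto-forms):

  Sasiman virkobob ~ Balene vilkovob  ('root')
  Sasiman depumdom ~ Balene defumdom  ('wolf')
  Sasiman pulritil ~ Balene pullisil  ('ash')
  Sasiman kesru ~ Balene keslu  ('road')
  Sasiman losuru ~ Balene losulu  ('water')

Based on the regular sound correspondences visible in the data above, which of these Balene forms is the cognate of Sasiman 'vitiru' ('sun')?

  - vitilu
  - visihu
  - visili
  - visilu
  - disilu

pulritil ~ pullisil — Sasiman t corresponds to Balene s between vowels (before a front vowel).
losuru ~ losulu — Sasiman r corresponds to Balene l between vowels (before a back vowel).
Applying these to Sasiman 'vitiru':
  vitiru → visiru   (t→s between vowels (before a front vowel))
  visiru → visilu   (r→l between vowels (before a back vowel))
So the Balene cognate is 'visilu'.

visilu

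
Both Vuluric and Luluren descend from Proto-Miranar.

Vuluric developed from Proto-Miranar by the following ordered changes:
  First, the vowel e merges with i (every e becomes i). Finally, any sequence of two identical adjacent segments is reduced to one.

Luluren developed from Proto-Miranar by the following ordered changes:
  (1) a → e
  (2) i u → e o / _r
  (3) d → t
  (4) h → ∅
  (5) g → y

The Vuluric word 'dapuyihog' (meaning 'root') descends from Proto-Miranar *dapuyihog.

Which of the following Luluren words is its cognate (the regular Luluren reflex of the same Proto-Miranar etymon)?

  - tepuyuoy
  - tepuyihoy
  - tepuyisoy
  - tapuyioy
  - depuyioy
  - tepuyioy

tepuyioy

Luluren: start from *dapuyihog.
  rule 1 (vowel merger): dapuyihog → depuyihog
  rule 2: no change — depuyihog
  rule 3 (unconditioned shift): depuyihog → tepuyihog
  rule 4 (h-loss): tepuyihog → tepuyiog
  rule 5 (unconditioned shift): tepuyiog → tepuyioy
  ⇒ Luluren tepuyioy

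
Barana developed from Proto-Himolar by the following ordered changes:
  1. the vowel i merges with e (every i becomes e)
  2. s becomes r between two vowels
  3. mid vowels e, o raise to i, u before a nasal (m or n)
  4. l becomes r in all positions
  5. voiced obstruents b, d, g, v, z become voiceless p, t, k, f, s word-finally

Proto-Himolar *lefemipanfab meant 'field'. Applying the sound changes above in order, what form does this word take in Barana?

refimepanfap

Barana: start from *lefemipanfab.
  rule 1 (vowel merger): lefemipanfab → lefemepanfab
  rule 2: no change — lefemepanfab
  rule 3 (pre-nasal raising): lefemepanfab → lefimepanfab
  rule 4 (unconditioned shift): lefimepanfab → refimepanfab
  rule 5 (final devoicing): refimepanfab → refimepanfap
  ⇒ Barana refimepanfap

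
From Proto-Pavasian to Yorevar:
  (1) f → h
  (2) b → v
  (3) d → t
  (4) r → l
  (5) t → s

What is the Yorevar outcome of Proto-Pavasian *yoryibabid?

Yorevar: start from *yoryibabid.
  rule 1: no change — yoryibabid
  rule 2 (unconditioned shift): yoryibabid → yoryivavid
  rule 3 (unconditioned shift): yoryivavid → yoryivavit
  rule 4 (unconditioned shift): yoryivavit → yolyivavit
  rule 5 (unconditioned shift): yolyivavit → yolyivavis
  ⇒ Yorevar yolyivavis

yolyivavis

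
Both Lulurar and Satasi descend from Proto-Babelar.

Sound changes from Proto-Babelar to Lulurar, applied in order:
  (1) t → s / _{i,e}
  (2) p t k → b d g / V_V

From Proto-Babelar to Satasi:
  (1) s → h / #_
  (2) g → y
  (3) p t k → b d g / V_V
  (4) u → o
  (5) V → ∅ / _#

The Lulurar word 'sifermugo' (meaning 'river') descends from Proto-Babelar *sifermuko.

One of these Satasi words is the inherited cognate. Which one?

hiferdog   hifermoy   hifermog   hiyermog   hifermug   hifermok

Satasi: *sifermuko
  sifermuko → hifermuko   [debuccalisation]
  hifermuko (rule 2 does not apply)
  hifermuko → hifermugo   [intervocalic voicing]
  hifermugo → hifermogo   [vowel merger]
  hifermogo → hifermog   [apocope]
  giving Satasi hifermog.

hifermog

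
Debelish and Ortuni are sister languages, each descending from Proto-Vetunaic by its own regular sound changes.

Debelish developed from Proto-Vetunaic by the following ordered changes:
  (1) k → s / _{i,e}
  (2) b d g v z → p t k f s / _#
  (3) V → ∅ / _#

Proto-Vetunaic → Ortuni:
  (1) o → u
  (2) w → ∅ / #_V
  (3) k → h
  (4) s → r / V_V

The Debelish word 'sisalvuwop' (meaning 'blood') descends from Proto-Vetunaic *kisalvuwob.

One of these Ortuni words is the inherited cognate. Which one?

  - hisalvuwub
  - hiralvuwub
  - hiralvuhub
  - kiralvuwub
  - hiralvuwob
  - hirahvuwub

hiralvuwub

Ortuni: start from *kisalvuwob.
  rule 1 (vowel merger): kisalvuwob → kisalvuwub
  rule 2: no change — kisalvuwub
  rule 3 (unconditioned shift): kisalvuwub → hisalvuwub
  rule 4 (rhotacism): hisalvuwub → hiralvuwub
  ⇒ Ortuni hiralvuwub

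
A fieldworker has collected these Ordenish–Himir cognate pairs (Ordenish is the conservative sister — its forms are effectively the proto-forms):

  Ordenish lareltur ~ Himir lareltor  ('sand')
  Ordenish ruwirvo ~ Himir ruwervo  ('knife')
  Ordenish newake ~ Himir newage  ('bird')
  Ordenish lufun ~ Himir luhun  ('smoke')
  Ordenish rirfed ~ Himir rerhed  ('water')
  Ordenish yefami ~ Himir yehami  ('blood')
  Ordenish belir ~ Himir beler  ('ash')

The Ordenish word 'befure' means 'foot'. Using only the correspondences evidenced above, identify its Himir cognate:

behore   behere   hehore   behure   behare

lufun ~ luhun — Ordenish f corresponds to Himir h between vowels (before a back vowel).
lareltur ~ lareltor — Ordenish u corresponds to Himir o after a consonant, before r.
Applying these to Ordenish 'befure':
  befure → behure   (f→h between vowels (before a back vowel))
  behure → behore   (u→o after a consonant, before r)
So the Himir cognate is 'behore'.

behore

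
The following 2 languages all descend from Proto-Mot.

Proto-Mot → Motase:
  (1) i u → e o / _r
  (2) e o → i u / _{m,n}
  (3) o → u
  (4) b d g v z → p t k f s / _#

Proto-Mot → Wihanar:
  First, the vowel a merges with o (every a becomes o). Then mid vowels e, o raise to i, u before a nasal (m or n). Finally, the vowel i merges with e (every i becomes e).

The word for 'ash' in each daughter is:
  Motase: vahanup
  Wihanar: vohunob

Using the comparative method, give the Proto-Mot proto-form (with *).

Position 7: Motase has p, Wihanar has b. Wihanar preserves b here (none of its changes turn any other segment into b), so the proto-segment is *b.
Position 4: Motase has a, Wihanar has u. Motase preserves a here (none of its changes turn any other segment into a), so the proto-segment is *a.
Position 6: Motase has u, Wihanar has o. Taking the neighbouring segments as reconstructed: Motase u could go back to *o or *u; Wihanar o could go back to *a or *o — the one source consistent with every daughter is *o.
This points to *vahanob. Verify forward in each daughter:
Motase: *vahanob > vahanub > vahanup  (by vowel merger, final devoicing)
Wihanar: start from *vahanob.
  rule 1 (vowel merger): vahanob → vohonob
  rule 2 (pre-nasal raising): vohonob → vohunob
  rule 3: no change — vohunob
  ⇒ Wihanar vohunob
*vahanob is the unique common source.

*vahanob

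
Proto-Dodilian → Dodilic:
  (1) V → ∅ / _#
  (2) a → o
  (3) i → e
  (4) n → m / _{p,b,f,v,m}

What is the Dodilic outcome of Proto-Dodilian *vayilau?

Dodilic: start from *vayilau.
  rule 1 (apocope): vayilau → vayila
  rule 2 (vowel merger): vayila → voyilo
  rule 3 (vowel merger): voyilo → voyelo
  rule 4: no change — voyelo
  ⇒ Dodilic voyelo

voyelo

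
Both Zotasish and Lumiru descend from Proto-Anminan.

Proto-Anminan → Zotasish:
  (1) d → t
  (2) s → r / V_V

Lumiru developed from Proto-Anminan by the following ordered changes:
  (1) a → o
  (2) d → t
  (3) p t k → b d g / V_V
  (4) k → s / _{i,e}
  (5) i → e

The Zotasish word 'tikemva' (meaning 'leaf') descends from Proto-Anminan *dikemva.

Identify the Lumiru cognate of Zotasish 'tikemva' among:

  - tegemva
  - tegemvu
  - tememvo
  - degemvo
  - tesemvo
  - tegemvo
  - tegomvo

tegemvo

Lumiru: *dikemva > dikemvo > tikemvo > tigemvo > tegemvo  (by vowel merger, unconditioned shift, intervocalic voicing, vowel merger)
Among the options, 'tegemvo' alone shows every Lumiru change applied in order.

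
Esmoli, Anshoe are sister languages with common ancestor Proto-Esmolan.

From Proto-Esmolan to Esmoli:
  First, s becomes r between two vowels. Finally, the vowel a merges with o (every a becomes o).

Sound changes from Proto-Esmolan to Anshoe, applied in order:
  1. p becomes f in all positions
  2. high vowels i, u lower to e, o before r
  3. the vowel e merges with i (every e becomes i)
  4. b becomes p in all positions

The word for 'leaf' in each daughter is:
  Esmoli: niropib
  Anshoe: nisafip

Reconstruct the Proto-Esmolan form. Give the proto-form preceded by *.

Position 7: Esmoli has b, Anshoe has p. Esmoli preserves b here (none of its changes turn any other segment into b), so the proto-segment is *b.
Position 4: Esmoli has o, Anshoe has a. Anshoe preserves a here (none of its changes turn any other segment into a), so the proto-segment is *a.
Position 5: Esmoli has p, Anshoe has f. Esmoli preserves p here (none of its changes turn any other segment into p), so the proto-segment is *p.
Continuing position by position gives *nisapib; check it forward:
Esmoli: *nisapib > nirapib > niropib  (by rhotacism, vowel merger)
Anshoe: start from *nisapib.
  rule 1 (unconditioned shift): nisapib → nisafib
  rule 2: no change — nisafib
  rule 3: no change — nisafib
  rule 4 (unconditioned shift): nisafib → nisafip
  ⇒ Anshoe nisafip
No other proto-form is consistent with every reflex, so the reconstruction is *nisapib.

*nisapib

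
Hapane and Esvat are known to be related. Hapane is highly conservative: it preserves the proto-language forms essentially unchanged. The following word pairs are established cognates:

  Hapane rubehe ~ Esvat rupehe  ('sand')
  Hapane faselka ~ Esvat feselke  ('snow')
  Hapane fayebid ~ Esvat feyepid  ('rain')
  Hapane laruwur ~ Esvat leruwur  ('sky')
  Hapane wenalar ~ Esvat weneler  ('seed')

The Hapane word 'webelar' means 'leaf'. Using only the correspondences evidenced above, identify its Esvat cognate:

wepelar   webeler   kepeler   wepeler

rubehe ~ rupehe — Hapane b corresponds to Esvat p between vowels (before a front vowel).
laruwur ~ leruwur, wenalar ~ weneler — Hapane a corresponds to Esvat e after a consonant, before r.
Applying these to Hapane 'webelar':
  webelar → wepelar   (b→p between vowels (before a front vowel))
  wepelar → wepeler   (a→e after a consonant, before r)
So the Esvat cognate is 'wepeler'.

wepeler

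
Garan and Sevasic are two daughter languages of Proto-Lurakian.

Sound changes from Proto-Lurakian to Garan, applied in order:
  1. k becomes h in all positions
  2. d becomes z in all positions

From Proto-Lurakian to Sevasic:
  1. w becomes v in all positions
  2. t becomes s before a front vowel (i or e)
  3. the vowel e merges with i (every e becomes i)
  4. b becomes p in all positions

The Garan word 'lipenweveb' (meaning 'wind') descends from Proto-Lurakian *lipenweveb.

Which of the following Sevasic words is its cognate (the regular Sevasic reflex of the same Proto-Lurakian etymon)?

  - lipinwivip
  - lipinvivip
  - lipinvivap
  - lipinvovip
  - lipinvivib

Sevasic: start from *lipenweveb.
  rule 1 (unconditioned shift): lipenweveb → lipenveveb
  rule 2: no change — lipenveveb
  rule 3 (vowel merger): lipenveveb → lipinvivib
  rule 4 (unconditioned shift): lipinvivib → lipinvivip
  ⇒ Sevasic lipinvivip
Only 'lipinvivip' matches the regular Sevasic development of *lipenweveb.

lipinvivip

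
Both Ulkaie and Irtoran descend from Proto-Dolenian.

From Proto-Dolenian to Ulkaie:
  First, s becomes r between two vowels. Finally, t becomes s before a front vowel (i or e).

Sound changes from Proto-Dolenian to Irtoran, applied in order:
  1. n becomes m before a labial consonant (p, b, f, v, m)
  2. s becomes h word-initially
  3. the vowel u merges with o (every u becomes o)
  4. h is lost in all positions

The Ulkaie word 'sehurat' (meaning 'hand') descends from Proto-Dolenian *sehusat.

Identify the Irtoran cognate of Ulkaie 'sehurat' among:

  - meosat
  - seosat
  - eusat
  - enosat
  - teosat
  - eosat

eosat

Irtoran: *sehusat > hehusat > hehosat > eosat  (by debuccalisation, vowel merger, h-loss)
Only 'eosat' matches the regular Irtoran development of *sehusat.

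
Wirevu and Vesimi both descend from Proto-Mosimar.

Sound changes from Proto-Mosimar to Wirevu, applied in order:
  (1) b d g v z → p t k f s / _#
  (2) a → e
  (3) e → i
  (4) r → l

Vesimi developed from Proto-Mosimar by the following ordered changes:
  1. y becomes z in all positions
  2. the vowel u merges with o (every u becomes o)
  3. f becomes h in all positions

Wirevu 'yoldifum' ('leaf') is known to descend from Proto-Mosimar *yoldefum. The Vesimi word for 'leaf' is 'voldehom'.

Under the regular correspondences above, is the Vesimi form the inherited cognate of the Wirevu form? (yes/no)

Derive the expected Vesimi reflex of *yoldefum:
Vesimi: *yoldefum > zoldefum > zoldefom > zoldehom  (by unconditioned shift, vowel merger, unconditioned shift)
The regular Vesimi reflex would be 'zoldehom', but the attested form is 'voldehom'. The correspondence is irregular, so they are not cognates (the Vesimi form has a different source).

no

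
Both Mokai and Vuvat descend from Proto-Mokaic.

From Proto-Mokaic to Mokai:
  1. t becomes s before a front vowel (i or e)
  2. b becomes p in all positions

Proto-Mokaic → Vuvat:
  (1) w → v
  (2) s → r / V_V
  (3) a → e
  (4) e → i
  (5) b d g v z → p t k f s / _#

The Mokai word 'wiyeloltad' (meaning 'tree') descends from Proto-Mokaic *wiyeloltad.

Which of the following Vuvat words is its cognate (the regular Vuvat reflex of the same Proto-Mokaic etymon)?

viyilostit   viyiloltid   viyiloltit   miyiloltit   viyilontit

viyiloltit

Vuvat: *wiyeloltad
  wiyeloltad → viyeloltad   [unconditioned shift]
  viyeloltad (rule 2 does not apply)
  viyeloltad → viyelolted   [vowel merger]
  viyelolted → viyiloltid   [vowel merger]
  viyiloltid → viyiloltit   [final devoicing]
  giving Vuvat viyiloltit.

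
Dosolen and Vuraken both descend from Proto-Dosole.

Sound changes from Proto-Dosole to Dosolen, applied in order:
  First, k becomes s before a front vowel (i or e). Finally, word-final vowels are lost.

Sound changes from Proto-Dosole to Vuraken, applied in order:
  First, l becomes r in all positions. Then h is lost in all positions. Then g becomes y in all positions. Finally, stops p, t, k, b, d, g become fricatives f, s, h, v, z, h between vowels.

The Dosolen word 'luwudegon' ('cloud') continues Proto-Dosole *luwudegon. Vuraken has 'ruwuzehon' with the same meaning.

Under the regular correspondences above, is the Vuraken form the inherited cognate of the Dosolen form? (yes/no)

Derive the expected Vuraken reflex of *luwudegon:
Vuraken: *luwudegon > ruwudegon > ruwudeyon > ruwuzeyon  (by unconditioned shift, unconditioned shift, intervocalic lenition)
The regular Vuraken reflex would be 'ruwuzeyon', but the attested form is 'ruwuzehon'. The correspondence is irregular, so they are not cognates (the Vuraken form has a different source).

no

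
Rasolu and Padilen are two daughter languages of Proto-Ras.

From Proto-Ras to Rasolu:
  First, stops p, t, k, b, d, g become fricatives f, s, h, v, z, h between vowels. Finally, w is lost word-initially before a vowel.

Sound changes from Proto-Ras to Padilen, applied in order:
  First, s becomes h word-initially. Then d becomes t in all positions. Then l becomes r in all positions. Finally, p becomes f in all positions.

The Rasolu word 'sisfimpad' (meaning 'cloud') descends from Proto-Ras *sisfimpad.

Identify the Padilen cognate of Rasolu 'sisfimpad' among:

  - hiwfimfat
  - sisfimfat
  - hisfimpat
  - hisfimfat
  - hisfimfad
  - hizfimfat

hisfimfat

Padilen: *sisfimpad
  sisfimpad → hisfimpad   [debuccalisation]
  hisfimpad → hisfimpat   [unconditioned shift]
  hisfimpat (rule 3 does not apply)
  hisfimpat → hisfimfat   [unconditioned shift]
  giving Padilen hisfimfat.
The other candidates each miss or misapply at least one Padilen change.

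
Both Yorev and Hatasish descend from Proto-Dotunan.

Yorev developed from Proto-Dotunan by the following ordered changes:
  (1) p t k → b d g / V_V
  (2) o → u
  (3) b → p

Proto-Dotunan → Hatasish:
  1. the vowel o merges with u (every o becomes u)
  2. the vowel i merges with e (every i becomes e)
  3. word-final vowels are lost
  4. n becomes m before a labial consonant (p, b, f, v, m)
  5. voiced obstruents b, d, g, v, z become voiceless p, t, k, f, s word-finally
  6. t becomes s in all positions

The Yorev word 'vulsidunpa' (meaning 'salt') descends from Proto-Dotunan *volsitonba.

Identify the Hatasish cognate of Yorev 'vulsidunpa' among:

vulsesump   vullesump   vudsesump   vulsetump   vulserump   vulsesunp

vulsesump

Hatasish: start from *volsitonba.
  rule 1 (vowel merger): volsitonba → vulsitunba
  rule 2 (vowel merger): vulsitunba → vulsetunba
  rule 3 (apocope): vulsetunba → vulsetunb
  rule 4 (nasal place assimilation): vulsetunb → vulsetumb
  rule 5 (final devoicing): vulsetumb → vulsetump
  rule 6 (unconditioned shift): vulsetump → vulsesump
  ⇒ Hatasish vulsesump
The other candidates each miss or misapply at least one Hatasish change.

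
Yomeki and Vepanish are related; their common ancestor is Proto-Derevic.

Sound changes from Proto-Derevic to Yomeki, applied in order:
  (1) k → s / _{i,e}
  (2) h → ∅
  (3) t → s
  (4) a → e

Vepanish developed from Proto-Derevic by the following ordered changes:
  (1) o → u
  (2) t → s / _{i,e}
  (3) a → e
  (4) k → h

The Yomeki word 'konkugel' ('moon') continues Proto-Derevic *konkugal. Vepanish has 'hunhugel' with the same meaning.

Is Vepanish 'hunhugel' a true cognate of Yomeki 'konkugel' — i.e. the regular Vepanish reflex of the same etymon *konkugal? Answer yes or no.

yes

Derive the expected Vepanish reflex of *konkugal:
Vepanish: *konkugal
  konkugal → kunkugal   [vowel merger]
  kunkugal (rule 2 does not apply)
  kunkugal → kunkugel   [vowel merger]
  kunkugel → hunhugel   [unconditioned shift]
  giving Vepanish hunhugel.
Vepanish 'hunhugel' matches the regular reflex exactly, so the pair is cognate.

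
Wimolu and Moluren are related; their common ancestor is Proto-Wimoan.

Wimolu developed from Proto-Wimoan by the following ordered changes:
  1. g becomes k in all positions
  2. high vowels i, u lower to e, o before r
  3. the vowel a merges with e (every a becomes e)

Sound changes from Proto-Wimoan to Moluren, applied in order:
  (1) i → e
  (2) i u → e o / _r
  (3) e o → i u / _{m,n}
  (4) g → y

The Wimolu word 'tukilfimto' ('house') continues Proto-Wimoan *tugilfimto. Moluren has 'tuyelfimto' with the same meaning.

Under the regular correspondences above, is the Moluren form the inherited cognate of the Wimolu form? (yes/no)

yes

Derive the expected Moluren reflex of *tugilfimto:
Moluren: start from *tugilfimto.
  rule 1 (vowel merger): tugilfimto → tugelfemto
  rule 2: no change — tugelfemto
  rule 3 (pre-nasal raising): tugelfemto → tugelfimto
  rule 4 (unconditioned shift): tugelfimto → tuyelfimto
  ⇒ Moluren tuyelfimto
Moluren 'tuyelfimto' matches the regular reflex exactly, so the pair is cognate.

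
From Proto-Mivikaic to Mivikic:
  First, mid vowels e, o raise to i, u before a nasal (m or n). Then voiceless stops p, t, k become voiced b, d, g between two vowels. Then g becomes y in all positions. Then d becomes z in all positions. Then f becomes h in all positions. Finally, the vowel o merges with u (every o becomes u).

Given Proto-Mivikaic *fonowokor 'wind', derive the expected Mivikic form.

hunuwuyur

Mivikic: *fonowokor
  fonowokor → funowokor   [pre-nasal raising]
  funowokor → funowogor   [intervocalic voicing]
  funowogor → funowoyor   [unconditioned shift]
  funowoyor (rule 4 does not apply)
  funowoyor → hunowoyor   [unconditioned shift]
  hunowoyor → hunuwuyur   [vowel merger]
  giving Mivikic hunuwuyur.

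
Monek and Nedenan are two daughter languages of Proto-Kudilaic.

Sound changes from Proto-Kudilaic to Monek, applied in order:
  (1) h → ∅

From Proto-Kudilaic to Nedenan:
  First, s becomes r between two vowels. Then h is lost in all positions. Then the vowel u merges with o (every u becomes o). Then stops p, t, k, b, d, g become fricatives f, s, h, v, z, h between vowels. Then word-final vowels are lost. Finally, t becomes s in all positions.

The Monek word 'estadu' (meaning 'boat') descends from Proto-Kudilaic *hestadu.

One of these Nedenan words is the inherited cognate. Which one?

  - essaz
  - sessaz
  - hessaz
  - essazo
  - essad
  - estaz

Nedenan: *hestadu
  hestadu (rule 1 does not apply)
  hestadu → estadu   [h-loss]
  estadu → estado   [vowel merger]
  estado → estazo   [intervocalic lenition]
  estazo → estaz   [apocope]
  estaz → essaz   [unconditioned shift]
  giving Nedenan essaz.

essaz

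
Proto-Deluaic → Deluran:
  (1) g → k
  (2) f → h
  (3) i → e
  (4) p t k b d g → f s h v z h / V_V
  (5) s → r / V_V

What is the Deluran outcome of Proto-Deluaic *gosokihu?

korohehu

Deluran: *gosokihu
  gosokihu → kosokihu   [unconditioned shift]
  kosokihu (rule 2 does not apply)
  kosokihu → kosokehu   [vowel merger]
  kosokehu → kosohehu   [intervocalic lenition]
  kosohehu → korohehu   [rhotacism]
  giving Deluran korohehu.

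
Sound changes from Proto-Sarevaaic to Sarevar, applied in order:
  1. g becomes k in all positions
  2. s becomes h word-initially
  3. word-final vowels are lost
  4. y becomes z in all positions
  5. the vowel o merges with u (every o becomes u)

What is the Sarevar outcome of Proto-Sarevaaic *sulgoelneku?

Sarevar: *sulgoelneku > sulkoelneku > hulkoelneku > hulkoelnek > hulkuelnek  (by unconditioned shift, debuccalisation, apocope, vowel merger)

hulkuelnek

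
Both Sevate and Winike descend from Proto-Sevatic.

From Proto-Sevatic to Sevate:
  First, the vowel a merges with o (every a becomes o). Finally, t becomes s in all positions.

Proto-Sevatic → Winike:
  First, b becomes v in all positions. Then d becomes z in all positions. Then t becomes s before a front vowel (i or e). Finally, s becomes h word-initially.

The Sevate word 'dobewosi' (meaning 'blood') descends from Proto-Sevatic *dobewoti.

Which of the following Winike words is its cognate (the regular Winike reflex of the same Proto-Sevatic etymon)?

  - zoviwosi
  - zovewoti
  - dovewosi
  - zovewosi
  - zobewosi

Winike: *dobewoti
  dobewoti → dovewoti   [unconditioned shift]
  dovewoti → zovewoti   [unconditioned shift]
  zovewoti → zovewosi   [palatalisation]
  zovewosi (rule 4 does not apply)
  giving Winike zovewosi.
The other candidates each miss or misapply at least one Winike change.

zovewosi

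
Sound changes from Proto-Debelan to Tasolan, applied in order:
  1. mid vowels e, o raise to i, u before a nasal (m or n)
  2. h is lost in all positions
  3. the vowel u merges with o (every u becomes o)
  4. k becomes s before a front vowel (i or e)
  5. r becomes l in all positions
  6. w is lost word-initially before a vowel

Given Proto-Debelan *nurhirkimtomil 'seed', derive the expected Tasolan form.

Tasolan: *nurhirkimtomil > nurhirkimtumil > nurirkimtumil > norirkimtomil > norirsimtomil > nolilsimtomil  (by pre-nasal raising, h-loss, vowel merger, palatalisation, unconditioned shift)

nolilsimtomil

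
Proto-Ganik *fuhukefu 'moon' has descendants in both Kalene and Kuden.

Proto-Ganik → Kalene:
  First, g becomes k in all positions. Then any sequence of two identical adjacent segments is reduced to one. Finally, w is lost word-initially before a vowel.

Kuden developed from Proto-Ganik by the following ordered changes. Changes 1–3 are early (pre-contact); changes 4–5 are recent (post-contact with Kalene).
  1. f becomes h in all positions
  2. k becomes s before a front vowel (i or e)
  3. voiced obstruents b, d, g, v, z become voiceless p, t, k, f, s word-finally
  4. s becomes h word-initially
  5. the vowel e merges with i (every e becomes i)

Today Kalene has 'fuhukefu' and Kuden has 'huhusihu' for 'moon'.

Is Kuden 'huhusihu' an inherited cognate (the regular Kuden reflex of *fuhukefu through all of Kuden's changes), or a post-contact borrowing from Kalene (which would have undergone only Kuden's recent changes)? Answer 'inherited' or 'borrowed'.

If inherited, *fuhukefu would pass through all of Kuden's changes:
Kuden: *fuhukefu > huhukehu > huhusehu > huhusihu  (by unconditioned shift, palatalisation, vowel merger)
If borrowed from Kalene 'fuhukefu' after the early changes, it would undergo only the recent ones:
  rule 4 (debuccalisation): no change (fuhukefu)
  rule 5 (vowel merger): fuhukefu → fuhukifu
  ⇒ as a loan: fuhukifu
Kuden 'huhusihu' matches the inherited outcome exactly, so it is an inherited cognate, not a loan.

inherited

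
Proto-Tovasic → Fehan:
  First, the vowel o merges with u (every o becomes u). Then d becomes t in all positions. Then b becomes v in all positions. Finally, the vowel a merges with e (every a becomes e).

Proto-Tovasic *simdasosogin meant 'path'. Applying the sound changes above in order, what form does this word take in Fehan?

Fehan: start from *simdasosogin.
  rule 1 (vowel merger): simdasosogin → simdasusugin
  rule 2 (unconditioned shift): simdasusugin → simtasusugin
  rule 3: no change — simtasusugin
  rule 4 (vowel merger): simtasusugin → simtesusugin
  ⇒ Fehan simtesusugin

simtesusugin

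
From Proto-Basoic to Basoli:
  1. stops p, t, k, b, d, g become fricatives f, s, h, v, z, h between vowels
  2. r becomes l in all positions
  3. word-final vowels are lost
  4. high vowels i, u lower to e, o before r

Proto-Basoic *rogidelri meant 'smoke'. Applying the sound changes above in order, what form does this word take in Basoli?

Basoli: *rogidelri
  rogidelri → rohizelri   [intervocalic lenition]
  rohizelri → lohizelli   [unconditioned shift]
  lohizelli → lohizell   [apocope]
  lohizell (rule 4 does not apply)
  giving Basoli lohizell.

lohizell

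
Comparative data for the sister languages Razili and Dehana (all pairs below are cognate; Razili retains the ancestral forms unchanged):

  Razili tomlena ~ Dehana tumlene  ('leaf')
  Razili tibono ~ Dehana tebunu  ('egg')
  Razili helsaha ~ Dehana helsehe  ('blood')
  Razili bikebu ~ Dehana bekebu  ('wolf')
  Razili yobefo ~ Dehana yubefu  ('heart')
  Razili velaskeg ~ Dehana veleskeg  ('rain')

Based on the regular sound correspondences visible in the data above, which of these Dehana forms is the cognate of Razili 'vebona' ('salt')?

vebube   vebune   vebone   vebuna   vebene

tibono ~ tebunu — Razili o corresponds to Dehana u after a consonant, before a nasal.
tomlena ~ tumlene, helsaha ~ helsehe — Razili a corresponds to Dehana e word-finally.
Applying these to Razili 'vebona':
  vebona → vebuna   (o→u after a consonant, before a nasal)
  vebuna → vebune   (a→e word-finally)
So the Dehana cognate is 'vebune'.

vebune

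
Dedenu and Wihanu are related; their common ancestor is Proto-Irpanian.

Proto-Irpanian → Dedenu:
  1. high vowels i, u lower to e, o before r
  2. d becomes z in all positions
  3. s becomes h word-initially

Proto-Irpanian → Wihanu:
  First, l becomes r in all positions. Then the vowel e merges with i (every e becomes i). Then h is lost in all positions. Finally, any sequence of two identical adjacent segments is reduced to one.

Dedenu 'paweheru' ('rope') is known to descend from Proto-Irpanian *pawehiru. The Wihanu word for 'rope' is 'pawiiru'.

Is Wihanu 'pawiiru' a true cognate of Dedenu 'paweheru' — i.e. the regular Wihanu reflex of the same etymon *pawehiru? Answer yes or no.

Derive the expected Wihanu reflex of *pawehiru:
Wihanu: *pawehiru > pawihiru > pawiiru > pawiru  (by vowel merger, h-loss, degemination)
The regular Wihanu reflex would be 'pawiru', but the attested form is 'pawiiru'. The correspondence is irregular, so they are not cognates (the Wihanu form has a different source).

no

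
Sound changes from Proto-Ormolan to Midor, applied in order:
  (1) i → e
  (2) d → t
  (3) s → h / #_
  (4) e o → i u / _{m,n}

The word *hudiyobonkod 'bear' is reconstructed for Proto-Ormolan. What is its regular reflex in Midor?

Midor: *hudiyobonkod > hudeyobonkod > huteyobonkot > huteyobunkot  (by vowel merger, unconditioned shift, pre-nasal raising)

huteyobunkot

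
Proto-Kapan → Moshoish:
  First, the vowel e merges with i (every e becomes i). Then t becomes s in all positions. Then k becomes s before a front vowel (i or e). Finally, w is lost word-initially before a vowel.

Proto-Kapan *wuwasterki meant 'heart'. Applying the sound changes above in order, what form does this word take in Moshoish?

uwassirsi

Moshoish: *wuwasterki
  wuwasterki → wuwastirki   [vowel merger]
  wuwastirki → wuwassirki   [unconditioned shift]
  wuwassirki → wuwassirsi   [palatalisation]
  wuwassirsi → uwassirsi   [glide loss]
  giving Moshoish uwassirsi.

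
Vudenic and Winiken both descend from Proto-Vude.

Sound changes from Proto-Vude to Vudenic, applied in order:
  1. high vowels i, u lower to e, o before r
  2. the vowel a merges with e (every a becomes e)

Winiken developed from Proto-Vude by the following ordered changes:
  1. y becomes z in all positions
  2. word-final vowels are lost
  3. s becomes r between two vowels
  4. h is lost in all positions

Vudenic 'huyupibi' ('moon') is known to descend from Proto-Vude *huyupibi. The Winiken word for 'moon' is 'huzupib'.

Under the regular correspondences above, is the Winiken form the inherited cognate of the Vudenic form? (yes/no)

Derive the expected Winiken reflex of *huyupibi:
Winiken: *huyupibi
  huyupibi → huzupibi   [unconditioned shift]
  huzupibi → huzupib   [apocope]
  huzupib (rule 3 does not apply)
  huzupib → uzupib   [h-loss]
  giving Winiken uzupib.
The regular Winiken reflex would be 'uzupib', but the attested form is 'huzupib'. The correspondence is irregular, so they are not cognates (the Winiken form has a different source).

no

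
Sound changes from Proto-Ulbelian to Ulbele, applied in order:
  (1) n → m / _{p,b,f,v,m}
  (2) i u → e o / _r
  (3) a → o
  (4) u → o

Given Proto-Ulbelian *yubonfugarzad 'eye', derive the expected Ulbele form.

yobomfogorzod

Ulbele: *yubonfugarzad > yubomfugarzad > yubomfugorzod > yobomfogorzod  (by nasal place assimilation, vowel merger, vowel merger)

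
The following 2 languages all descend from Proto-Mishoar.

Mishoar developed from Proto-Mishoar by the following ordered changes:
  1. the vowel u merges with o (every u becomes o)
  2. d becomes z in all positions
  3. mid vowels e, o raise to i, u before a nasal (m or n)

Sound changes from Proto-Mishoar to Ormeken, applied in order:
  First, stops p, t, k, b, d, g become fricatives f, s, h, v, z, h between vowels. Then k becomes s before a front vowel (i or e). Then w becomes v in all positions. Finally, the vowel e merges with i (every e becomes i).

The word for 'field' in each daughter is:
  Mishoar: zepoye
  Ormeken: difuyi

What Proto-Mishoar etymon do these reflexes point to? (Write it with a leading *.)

Position 2: Mishoar has e, Ormeken has i. Mishoar preserves e here (none of its changes turn any other segment into e), so the proto-segment is *e.
Position 6: Mishoar has e, Ormeken has i. Mishoar preserves e here (none of its changes turn any other segment into e), so the proto-segment is *e.
Position 1: Mishoar has z, Ormeken has d. Ormeken preserves d here (none of its changes turn any other segment into d), so the proto-segment is *d.
Verify the candidate proto-form against each daughter:
Mishoar: *depuye
  depuye → depoye   [vowel merger]
  depoye → zepoye   [unconditioned shift]
  zepoye (rule 3 does not apply)
  giving Mishoar zepoye.
Ormeken: *depuye > defuye > difuyi  (by intervocalic lenition, vowel merger)
*depuye is the unique common source.

*depuye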